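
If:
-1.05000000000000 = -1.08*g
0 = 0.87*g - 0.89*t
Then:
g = 0.97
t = 0.95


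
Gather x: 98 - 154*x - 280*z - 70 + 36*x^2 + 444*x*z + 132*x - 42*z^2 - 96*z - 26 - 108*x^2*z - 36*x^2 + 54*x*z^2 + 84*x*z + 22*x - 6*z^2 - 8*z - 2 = -108*x^2*z + x*(54*z^2 + 528*z) - 48*z^2 - 384*z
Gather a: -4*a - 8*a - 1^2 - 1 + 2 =-12*a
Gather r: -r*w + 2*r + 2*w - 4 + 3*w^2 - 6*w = r*(2 - w) + 3*w^2 - 4*w - 4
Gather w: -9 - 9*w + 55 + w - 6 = 40 - 8*w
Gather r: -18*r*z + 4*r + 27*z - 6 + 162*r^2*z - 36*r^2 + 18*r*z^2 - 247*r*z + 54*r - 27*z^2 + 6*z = r^2*(162*z - 36) + r*(18*z^2 - 265*z + 58) - 27*z^2 + 33*z - 6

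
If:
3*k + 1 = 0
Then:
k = -1/3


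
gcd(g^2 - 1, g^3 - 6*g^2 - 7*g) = g + 1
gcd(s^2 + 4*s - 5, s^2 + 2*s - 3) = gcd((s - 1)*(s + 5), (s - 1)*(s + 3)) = s - 1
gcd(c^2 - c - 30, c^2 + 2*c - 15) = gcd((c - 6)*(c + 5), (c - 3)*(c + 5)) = c + 5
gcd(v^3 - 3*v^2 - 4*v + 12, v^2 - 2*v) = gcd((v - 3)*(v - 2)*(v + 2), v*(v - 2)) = v - 2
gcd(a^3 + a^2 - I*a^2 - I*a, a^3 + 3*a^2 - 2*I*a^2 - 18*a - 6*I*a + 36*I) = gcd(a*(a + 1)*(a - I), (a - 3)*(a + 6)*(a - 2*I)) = 1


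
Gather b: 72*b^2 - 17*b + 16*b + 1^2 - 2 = 72*b^2 - b - 1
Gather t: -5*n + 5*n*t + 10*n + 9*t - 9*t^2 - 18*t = 5*n - 9*t^2 + t*(5*n - 9)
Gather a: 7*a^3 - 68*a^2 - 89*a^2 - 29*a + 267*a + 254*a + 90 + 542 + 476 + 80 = 7*a^3 - 157*a^2 + 492*a + 1188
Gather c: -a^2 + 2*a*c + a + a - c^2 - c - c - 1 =-a^2 + 2*a - c^2 + c*(2*a - 2) - 1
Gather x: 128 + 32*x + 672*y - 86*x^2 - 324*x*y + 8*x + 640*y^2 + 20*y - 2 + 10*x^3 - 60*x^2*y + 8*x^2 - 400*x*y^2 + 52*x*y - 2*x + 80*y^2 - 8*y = 10*x^3 + x^2*(-60*y - 78) + x*(-400*y^2 - 272*y + 38) + 720*y^2 + 684*y + 126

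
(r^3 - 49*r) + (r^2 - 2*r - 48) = r^3 + r^2 - 51*r - 48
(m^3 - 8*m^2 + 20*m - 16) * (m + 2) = m^4 - 6*m^3 + 4*m^2 + 24*m - 32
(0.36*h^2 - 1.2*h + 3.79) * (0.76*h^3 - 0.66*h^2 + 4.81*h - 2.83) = 0.2736*h^5 - 1.1496*h^4 + 5.404*h^3 - 9.2922*h^2 + 21.6259*h - 10.7257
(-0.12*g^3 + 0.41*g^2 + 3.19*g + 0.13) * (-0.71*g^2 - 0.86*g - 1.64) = 0.0852*g^5 - 0.1879*g^4 - 2.4207*g^3 - 3.5081*g^2 - 5.3434*g - 0.2132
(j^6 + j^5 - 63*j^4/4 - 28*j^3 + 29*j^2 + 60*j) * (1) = j^6 + j^5 - 63*j^4/4 - 28*j^3 + 29*j^2 + 60*j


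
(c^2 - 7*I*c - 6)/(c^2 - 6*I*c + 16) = (c^2 - 7*I*c - 6)/(c^2 - 6*I*c + 16)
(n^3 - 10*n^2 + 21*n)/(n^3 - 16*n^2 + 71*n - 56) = n*(n - 3)/(n^2 - 9*n + 8)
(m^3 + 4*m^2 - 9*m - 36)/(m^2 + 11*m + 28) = (m^2 - 9)/(m + 7)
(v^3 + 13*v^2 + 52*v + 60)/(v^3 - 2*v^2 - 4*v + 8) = (v^2 + 11*v + 30)/(v^2 - 4*v + 4)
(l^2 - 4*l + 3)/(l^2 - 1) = (l - 3)/(l + 1)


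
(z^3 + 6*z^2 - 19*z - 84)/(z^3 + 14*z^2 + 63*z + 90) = (z^2 + 3*z - 28)/(z^2 + 11*z + 30)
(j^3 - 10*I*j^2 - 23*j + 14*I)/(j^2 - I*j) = j - 9*I - 14/j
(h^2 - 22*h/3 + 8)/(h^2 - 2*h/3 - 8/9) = 3*(h - 6)/(3*h + 2)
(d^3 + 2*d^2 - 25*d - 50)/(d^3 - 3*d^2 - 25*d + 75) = (d + 2)/(d - 3)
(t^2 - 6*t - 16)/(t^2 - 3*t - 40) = (t + 2)/(t + 5)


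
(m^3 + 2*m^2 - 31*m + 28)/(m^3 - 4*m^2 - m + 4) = (m + 7)/(m + 1)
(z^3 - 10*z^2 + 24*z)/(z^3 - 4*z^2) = (z - 6)/z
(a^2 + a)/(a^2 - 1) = a/(a - 1)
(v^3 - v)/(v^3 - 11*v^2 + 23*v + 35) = v*(v - 1)/(v^2 - 12*v + 35)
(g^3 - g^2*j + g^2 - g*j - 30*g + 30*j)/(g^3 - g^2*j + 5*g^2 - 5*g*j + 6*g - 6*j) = (g^2 + g - 30)/(g^2 + 5*g + 6)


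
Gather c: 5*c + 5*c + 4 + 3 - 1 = 10*c + 6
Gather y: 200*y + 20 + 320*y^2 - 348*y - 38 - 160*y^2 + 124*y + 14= 160*y^2 - 24*y - 4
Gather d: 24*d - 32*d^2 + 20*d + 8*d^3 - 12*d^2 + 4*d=8*d^3 - 44*d^2 + 48*d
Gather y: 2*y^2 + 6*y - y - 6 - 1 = 2*y^2 + 5*y - 7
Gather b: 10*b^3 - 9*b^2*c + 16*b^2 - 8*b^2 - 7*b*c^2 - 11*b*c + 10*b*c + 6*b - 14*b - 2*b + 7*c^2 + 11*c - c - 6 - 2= 10*b^3 + b^2*(8 - 9*c) + b*(-7*c^2 - c - 10) + 7*c^2 + 10*c - 8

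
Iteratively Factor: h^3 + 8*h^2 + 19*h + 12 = (h + 1)*(h^2 + 7*h + 12) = (h + 1)*(h + 3)*(h + 4)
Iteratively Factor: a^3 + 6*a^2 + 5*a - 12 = (a - 1)*(a^2 + 7*a + 12) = (a - 1)*(a + 4)*(a + 3)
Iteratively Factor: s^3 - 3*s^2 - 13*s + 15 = (s - 1)*(s^2 - 2*s - 15) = (s - 5)*(s - 1)*(s + 3)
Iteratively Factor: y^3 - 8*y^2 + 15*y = (y)*(y^2 - 8*y + 15) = y*(y - 5)*(y - 3)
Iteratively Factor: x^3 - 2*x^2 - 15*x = (x)*(x^2 - 2*x - 15) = x*(x - 5)*(x + 3)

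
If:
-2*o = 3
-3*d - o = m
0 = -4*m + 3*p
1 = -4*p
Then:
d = 9/16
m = -3/16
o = -3/2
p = -1/4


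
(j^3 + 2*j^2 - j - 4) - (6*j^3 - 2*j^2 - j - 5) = -5*j^3 + 4*j^2 + 1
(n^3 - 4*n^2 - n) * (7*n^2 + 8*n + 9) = 7*n^5 - 20*n^4 - 30*n^3 - 44*n^2 - 9*n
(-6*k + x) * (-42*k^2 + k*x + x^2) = 252*k^3 - 48*k^2*x - 5*k*x^2 + x^3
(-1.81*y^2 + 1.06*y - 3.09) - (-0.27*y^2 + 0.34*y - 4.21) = -1.54*y^2 + 0.72*y + 1.12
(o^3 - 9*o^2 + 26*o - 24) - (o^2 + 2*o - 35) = o^3 - 10*o^2 + 24*o + 11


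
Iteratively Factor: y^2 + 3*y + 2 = (y + 1)*(y + 2)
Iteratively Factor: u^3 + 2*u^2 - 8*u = (u - 2)*(u^2 + 4*u) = (u - 2)*(u + 4)*(u)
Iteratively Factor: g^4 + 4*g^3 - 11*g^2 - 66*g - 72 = (g + 3)*(g^3 + g^2 - 14*g - 24) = (g - 4)*(g + 3)*(g^2 + 5*g + 6) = (g - 4)*(g + 3)^2*(g + 2)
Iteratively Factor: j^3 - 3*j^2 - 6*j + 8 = (j + 2)*(j^2 - 5*j + 4) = (j - 4)*(j + 2)*(j - 1)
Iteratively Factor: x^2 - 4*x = (x - 4)*(x)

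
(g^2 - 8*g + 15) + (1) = g^2 - 8*g + 16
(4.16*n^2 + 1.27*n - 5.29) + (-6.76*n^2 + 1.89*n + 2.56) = -2.6*n^2 + 3.16*n - 2.73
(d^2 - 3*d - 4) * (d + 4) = d^3 + d^2 - 16*d - 16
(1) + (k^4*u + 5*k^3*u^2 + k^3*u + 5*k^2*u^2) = k^4*u + 5*k^3*u^2 + k^3*u + 5*k^2*u^2 + 1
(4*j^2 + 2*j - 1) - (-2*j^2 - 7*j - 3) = 6*j^2 + 9*j + 2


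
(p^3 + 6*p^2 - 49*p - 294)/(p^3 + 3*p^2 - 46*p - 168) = (p + 7)/(p + 4)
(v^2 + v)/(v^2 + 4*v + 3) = v/(v + 3)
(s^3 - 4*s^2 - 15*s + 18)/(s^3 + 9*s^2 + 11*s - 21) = (s - 6)/(s + 7)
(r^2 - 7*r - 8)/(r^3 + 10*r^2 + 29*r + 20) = (r - 8)/(r^2 + 9*r + 20)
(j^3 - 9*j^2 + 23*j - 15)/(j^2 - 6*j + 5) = j - 3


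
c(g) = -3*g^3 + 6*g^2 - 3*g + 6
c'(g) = -9*g^2 + 12*g - 3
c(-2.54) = 101.49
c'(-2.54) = -91.54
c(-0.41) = 8.45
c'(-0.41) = -9.43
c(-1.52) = 34.96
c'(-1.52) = -42.03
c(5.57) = -342.99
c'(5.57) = -215.38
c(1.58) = 4.41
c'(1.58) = -6.51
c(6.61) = -618.09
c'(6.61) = -316.91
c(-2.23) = 75.80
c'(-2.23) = -74.52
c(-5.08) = 569.37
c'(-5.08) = -296.22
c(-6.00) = 888.00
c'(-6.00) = -399.00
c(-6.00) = 888.00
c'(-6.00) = -399.00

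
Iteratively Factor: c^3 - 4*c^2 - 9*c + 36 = (c - 4)*(c^2 - 9) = (c - 4)*(c - 3)*(c + 3)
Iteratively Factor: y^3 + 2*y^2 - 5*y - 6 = (y - 2)*(y^2 + 4*y + 3) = (y - 2)*(y + 1)*(y + 3)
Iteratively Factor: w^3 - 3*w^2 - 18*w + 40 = (w - 5)*(w^2 + 2*w - 8) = (w - 5)*(w - 2)*(w + 4)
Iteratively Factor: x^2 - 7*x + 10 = (x - 5)*(x - 2)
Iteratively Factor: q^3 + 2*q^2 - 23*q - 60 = (q - 5)*(q^2 + 7*q + 12) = (q - 5)*(q + 4)*(q + 3)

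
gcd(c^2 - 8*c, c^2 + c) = c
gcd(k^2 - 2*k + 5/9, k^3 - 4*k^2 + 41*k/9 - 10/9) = k^2 - 2*k + 5/9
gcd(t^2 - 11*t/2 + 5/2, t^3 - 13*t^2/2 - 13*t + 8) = t - 1/2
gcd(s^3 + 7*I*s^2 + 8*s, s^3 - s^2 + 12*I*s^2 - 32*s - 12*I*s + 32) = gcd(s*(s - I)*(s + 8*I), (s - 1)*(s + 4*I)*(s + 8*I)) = s + 8*I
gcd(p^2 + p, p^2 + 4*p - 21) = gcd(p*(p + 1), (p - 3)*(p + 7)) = 1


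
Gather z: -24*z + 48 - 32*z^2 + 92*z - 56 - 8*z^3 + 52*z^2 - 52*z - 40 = -8*z^3 + 20*z^2 + 16*z - 48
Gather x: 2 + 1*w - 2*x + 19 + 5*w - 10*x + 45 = 6*w - 12*x + 66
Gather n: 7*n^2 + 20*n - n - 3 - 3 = 7*n^2 + 19*n - 6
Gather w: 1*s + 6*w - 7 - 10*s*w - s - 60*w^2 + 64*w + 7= -60*w^2 + w*(70 - 10*s)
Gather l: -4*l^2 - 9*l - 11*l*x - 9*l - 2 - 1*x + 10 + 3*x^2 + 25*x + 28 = -4*l^2 + l*(-11*x - 18) + 3*x^2 + 24*x + 36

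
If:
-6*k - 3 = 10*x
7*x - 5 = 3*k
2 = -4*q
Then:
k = -71/72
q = -1/2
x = 7/24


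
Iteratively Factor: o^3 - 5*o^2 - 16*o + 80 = (o + 4)*(o^2 - 9*o + 20) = (o - 4)*(o + 4)*(o - 5)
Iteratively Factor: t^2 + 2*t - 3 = (t + 3)*(t - 1)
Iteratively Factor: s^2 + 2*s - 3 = (s - 1)*(s + 3)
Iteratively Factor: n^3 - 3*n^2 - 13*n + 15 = (n - 1)*(n^2 - 2*n - 15) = (n - 1)*(n + 3)*(n - 5)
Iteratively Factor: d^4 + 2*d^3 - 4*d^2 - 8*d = (d + 2)*(d^3 - 4*d) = (d + 2)^2*(d^2 - 2*d) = d*(d + 2)^2*(d - 2)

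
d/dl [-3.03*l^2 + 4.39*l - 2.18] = 4.39 - 6.06*l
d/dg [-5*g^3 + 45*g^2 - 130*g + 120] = -15*g^2 + 90*g - 130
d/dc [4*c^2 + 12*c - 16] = 8*c + 12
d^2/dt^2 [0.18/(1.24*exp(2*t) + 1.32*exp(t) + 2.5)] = (-(0.8928*exp(t) + 0.2376)*(1.24*exp(2*t) + 1.32*exp(t) + 2.5) + 0.18*(2.48*exp(t) + 1.32)*(4.96*exp(t) + 2.64)*exp(t))*exp(t)/(1.24*exp(2*t) + 1.32*exp(t) + 2.5)^3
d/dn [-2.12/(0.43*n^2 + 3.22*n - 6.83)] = (1.8232*n + 6.8264)/(0.43*n^2 + 3.22*n - 6.83)^2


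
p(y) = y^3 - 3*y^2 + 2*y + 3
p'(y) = 3*y^2 - 6*y + 2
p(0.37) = 3.38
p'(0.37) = 0.19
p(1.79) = 2.70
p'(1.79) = 0.87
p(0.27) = 3.34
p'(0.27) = 0.60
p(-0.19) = 2.50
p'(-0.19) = 3.25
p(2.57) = 5.30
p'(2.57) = 6.39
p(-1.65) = -12.96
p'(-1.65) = 20.07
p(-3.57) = -87.87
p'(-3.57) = 61.65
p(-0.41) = 1.61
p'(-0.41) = 4.96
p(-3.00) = -57.00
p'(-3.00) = 47.00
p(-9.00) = -987.00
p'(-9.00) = 299.00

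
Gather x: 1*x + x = 2*x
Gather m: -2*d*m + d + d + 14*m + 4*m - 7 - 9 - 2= 2*d + m*(18 - 2*d) - 18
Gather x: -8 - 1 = -9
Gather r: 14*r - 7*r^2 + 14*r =-7*r^2 + 28*r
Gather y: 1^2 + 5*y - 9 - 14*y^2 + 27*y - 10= -14*y^2 + 32*y - 18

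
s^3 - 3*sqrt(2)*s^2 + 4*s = s*(s - 2*sqrt(2))*(s - sqrt(2))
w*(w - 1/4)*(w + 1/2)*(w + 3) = w^4 + 13*w^3/4 + 5*w^2/8 - 3*w/8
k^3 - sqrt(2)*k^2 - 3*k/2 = k*(k - 3*sqrt(2)/2)*(k + sqrt(2)/2)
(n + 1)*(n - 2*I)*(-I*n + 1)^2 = -n^4 - n^3 - 3*n^2 - 3*n - 2*I*n - 2*I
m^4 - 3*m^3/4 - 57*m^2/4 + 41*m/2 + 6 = (m - 3)*(m - 2)*(m + 1/4)*(m + 4)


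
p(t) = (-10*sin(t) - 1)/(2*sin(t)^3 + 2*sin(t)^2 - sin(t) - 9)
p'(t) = (-10*sin(t) - 1)*(-6*sin(t)^2*cos(t) - 4*sin(t)*cos(t) + cos(t))/(2*sin(t)^3 + 2*sin(t)^2 - sin(t) - 9)^2 - 10*cos(t)/(2*sin(t)^3 + 2*sin(t)^2 - sin(t) - 9) = (40*sin(t)^3 + 26*sin(t)^2 + 4*sin(t) + 89)*cos(t)/(2*sin(t)^3 + 2*sin(t)^2 - sin(t) - 9)^2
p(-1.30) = -1.08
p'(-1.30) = 0.31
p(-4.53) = 1.76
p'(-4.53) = -0.75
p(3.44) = -0.23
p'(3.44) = -1.16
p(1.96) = 1.55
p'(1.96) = -1.27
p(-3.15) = 0.12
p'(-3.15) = -1.10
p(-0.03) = 0.08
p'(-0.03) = 1.10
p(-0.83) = -0.80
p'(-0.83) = 0.89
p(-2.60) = -0.51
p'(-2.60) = -1.12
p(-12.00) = 0.74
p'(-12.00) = 1.18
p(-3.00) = -0.05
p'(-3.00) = -1.13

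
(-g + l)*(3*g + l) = -3*g^2 + 2*g*l + l^2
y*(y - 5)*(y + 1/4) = y^3 - 19*y^2/4 - 5*y/4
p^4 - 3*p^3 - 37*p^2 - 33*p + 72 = (p - 8)*(p - 1)*(p + 3)^2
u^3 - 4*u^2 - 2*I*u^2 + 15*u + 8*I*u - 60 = (u - 4)*(u - 5*I)*(u + 3*I)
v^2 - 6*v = v*(v - 6)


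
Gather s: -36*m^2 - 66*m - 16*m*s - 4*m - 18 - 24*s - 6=-36*m^2 - 70*m + s*(-16*m - 24) - 24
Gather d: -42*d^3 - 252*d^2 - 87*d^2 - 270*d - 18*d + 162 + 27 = -42*d^3 - 339*d^2 - 288*d + 189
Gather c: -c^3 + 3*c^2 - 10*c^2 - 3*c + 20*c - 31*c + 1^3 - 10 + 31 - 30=-c^3 - 7*c^2 - 14*c - 8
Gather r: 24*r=24*r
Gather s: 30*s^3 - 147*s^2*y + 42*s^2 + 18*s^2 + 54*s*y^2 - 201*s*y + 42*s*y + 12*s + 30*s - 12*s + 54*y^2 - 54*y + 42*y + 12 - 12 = 30*s^3 + s^2*(60 - 147*y) + s*(54*y^2 - 159*y + 30) + 54*y^2 - 12*y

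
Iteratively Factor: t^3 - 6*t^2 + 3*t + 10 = (t + 1)*(t^2 - 7*t + 10) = (t - 5)*(t + 1)*(t - 2)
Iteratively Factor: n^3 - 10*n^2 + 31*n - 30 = (n - 3)*(n^2 - 7*n + 10) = (n - 3)*(n - 2)*(n - 5)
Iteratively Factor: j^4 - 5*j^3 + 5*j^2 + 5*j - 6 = (j + 1)*(j^3 - 6*j^2 + 11*j - 6) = (j - 2)*(j + 1)*(j^2 - 4*j + 3) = (j - 3)*(j - 2)*(j + 1)*(j - 1)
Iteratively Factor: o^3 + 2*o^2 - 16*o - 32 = (o + 2)*(o^2 - 16) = (o - 4)*(o + 2)*(o + 4)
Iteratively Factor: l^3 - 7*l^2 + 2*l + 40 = (l - 5)*(l^2 - 2*l - 8) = (l - 5)*(l - 4)*(l + 2)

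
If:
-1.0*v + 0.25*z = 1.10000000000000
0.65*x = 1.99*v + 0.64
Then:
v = 0.25*z - 1.1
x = 0.765384615384615*z - 2.38307692307692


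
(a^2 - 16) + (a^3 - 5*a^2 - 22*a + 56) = a^3 - 4*a^2 - 22*a + 40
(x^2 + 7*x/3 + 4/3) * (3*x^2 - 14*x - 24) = 3*x^4 - 7*x^3 - 158*x^2/3 - 224*x/3 - 32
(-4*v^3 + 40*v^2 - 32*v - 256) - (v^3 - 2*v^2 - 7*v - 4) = -5*v^3 + 42*v^2 - 25*v - 252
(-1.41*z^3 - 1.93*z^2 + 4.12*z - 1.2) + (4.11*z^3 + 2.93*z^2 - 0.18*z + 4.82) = 2.7*z^3 + 1.0*z^2 + 3.94*z + 3.62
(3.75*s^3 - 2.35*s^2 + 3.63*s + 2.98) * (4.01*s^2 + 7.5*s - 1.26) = 15.0375*s^5 + 18.7015*s^4 - 7.7937*s^3 + 42.1358*s^2 + 17.7762*s - 3.7548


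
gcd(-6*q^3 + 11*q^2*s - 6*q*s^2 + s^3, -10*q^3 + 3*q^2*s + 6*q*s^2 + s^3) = q - s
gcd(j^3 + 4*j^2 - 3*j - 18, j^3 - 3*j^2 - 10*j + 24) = j^2 + j - 6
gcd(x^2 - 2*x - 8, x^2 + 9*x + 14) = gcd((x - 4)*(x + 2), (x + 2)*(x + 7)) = x + 2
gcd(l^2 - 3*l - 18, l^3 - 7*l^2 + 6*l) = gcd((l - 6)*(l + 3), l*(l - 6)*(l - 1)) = l - 6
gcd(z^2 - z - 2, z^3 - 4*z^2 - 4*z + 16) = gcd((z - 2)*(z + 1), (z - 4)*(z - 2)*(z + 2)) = z - 2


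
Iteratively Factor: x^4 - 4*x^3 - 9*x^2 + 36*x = (x - 4)*(x^3 - 9*x) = (x - 4)*(x + 3)*(x^2 - 3*x) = x*(x - 4)*(x + 3)*(x - 3)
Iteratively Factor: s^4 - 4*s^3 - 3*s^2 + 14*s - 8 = (s - 1)*(s^3 - 3*s^2 - 6*s + 8) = (s - 4)*(s - 1)*(s^2 + s - 2) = (s - 4)*(s - 1)^2*(s + 2)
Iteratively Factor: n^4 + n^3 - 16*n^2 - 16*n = (n - 4)*(n^3 + 5*n^2 + 4*n) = n*(n - 4)*(n^2 + 5*n + 4) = n*(n - 4)*(n + 4)*(n + 1)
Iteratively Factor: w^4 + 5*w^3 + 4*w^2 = (w)*(w^3 + 5*w^2 + 4*w) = w^2*(w^2 + 5*w + 4) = w^2*(w + 4)*(w + 1)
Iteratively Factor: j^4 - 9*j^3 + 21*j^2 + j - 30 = (j - 2)*(j^3 - 7*j^2 + 7*j + 15) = (j - 2)*(j + 1)*(j^2 - 8*j + 15) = (j - 5)*(j - 2)*(j + 1)*(j - 3)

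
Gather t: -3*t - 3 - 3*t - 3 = -6*t - 6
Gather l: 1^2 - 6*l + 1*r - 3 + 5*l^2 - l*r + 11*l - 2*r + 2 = 5*l^2 + l*(5 - r) - r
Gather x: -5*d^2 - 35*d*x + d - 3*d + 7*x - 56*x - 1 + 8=-5*d^2 - 2*d + x*(-35*d - 49) + 7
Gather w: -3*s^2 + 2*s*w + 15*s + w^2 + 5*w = -3*s^2 + 15*s + w^2 + w*(2*s + 5)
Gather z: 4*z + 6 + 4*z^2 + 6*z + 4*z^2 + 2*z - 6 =8*z^2 + 12*z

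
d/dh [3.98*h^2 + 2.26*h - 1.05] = 7.96*h + 2.26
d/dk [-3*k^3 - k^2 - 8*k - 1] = -9*k^2 - 2*k - 8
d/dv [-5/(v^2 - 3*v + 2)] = 5*(2*v - 3)/(v^2 - 3*v + 2)^2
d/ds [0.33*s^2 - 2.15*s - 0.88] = 0.66*s - 2.15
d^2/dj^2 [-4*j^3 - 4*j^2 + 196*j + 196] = -24*j - 8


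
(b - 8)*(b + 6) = b^2 - 2*b - 48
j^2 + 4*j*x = j*(j + 4*x)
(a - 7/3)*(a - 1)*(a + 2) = a^3 - 4*a^2/3 - 13*a/3 + 14/3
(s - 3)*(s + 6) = s^2 + 3*s - 18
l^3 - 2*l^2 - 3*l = l*(l - 3)*(l + 1)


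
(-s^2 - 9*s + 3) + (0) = -s^2 - 9*s + 3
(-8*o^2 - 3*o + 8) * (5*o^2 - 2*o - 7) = -40*o^4 + o^3 + 102*o^2 + 5*o - 56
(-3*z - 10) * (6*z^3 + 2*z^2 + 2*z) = -18*z^4 - 66*z^3 - 26*z^2 - 20*z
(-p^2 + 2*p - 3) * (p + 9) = -p^3 - 7*p^2 + 15*p - 27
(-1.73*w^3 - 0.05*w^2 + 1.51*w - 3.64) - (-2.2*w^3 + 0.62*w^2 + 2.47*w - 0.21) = 0.47*w^3 - 0.67*w^2 - 0.96*w - 3.43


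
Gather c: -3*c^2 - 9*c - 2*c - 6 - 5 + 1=-3*c^2 - 11*c - 10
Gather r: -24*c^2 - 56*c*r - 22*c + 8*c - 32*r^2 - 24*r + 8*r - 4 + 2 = -24*c^2 - 14*c - 32*r^2 + r*(-56*c - 16) - 2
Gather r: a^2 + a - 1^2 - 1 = a^2 + a - 2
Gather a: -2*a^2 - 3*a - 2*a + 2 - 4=-2*a^2 - 5*a - 2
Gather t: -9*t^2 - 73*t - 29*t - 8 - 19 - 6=-9*t^2 - 102*t - 33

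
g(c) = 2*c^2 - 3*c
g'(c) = 4*c - 3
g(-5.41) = 74.77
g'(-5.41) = -24.64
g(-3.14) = 29.14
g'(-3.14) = -15.56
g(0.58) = -1.07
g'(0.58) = -0.68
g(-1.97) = 13.67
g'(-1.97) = -10.88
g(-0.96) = 4.72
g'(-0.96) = -6.84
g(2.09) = 2.47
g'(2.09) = 5.36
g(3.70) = 16.28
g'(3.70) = 11.80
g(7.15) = 80.80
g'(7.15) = 25.60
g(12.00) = 252.00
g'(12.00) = 45.00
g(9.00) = 135.00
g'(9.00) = 33.00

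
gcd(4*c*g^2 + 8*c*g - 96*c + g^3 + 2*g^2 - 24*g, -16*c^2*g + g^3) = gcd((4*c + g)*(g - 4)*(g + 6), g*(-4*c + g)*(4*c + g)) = 4*c + g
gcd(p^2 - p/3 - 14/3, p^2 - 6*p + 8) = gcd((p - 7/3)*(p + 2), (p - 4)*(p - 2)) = 1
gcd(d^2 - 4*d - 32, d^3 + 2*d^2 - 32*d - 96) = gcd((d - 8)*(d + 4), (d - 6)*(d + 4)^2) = d + 4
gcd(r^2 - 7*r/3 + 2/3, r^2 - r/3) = r - 1/3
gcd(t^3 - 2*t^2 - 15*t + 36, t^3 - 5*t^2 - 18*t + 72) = t^2 + t - 12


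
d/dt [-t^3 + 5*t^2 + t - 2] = -3*t^2 + 10*t + 1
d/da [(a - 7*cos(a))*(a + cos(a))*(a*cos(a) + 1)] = -a^3*sin(a) + 6*a^2*sin(2*a) + 3*a^2*cos(a) + 45*a*sin(a)/4 + 21*a*sin(3*a)/4 - 6*a*cos(2*a) - 4*a + 7*sin(2*a) - 45*cos(a)/4 - 7*cos(3*a)/4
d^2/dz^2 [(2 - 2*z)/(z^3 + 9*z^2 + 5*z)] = 4*(-3*z^5 - 21*z^4 - 4*z^3 + 258*z^2 + 135*z + 25)/(z^3*(z^6 + 27*z^5 + 258*z^4 + 999*z^3 + 1290*z^2 + 675*z + 125))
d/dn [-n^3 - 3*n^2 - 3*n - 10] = -3*n^2 - 6*n - 3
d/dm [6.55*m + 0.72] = 6.55000000000000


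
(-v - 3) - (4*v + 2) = -5*v - 5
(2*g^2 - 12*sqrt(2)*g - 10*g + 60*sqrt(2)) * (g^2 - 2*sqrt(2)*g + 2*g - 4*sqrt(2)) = 2*g^4 - 16*sqrt(2)*g^3 - 6*g^3 + 28*g^2 + 48*sqrt(2)*g^2 - 144*g + 160*sqrt(2)*g - 480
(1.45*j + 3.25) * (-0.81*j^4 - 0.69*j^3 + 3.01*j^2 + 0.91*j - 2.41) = -1.1745*j^5 - 3.633*j^4 + 2.122*j^3 + 11.102*j^2 - 0.537*j - 7.8325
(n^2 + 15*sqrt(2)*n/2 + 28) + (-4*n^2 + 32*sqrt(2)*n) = -3*n^2 + 79*sqrt(2)*n/2 + 28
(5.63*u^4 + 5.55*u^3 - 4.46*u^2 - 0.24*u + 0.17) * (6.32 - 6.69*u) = -37.6647*u^5 - 1.5479*u^4 + 64.9134*u^3 - 26.5816*u^2 - 2.6541*u + 1.0744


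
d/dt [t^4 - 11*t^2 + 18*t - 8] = 4*t^3 - 22*t + 18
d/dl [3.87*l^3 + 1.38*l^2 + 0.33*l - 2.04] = 11.61*l^2 + 2.76*l + 0.33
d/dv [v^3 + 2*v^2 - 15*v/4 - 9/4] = 3*v^2 + 4*v - 15/4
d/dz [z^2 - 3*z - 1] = 2*z - 3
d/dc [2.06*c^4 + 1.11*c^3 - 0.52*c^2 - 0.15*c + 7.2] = 8.24*c^3 + 3.33*c^2 - 1.04*c - 0.15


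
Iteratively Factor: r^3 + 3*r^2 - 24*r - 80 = (r + 4)*(r^2 - r - 20) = (r - 5)*(r + 4)*(r + 4)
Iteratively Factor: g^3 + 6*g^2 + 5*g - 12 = (g - 1)*(g^2 + 7*g + 12) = (g - 1)*(g + 4)*(g + 3)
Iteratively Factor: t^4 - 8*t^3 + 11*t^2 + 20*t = (t)*(t^3 - 8*t^2 + 11*t + 20) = t*(t - 4)*(t^2 - 4*t - 5) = t*(t - 5)*(t - 4)*(t + 1)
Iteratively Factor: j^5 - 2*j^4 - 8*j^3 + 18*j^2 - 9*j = (j + 3)*(j^4 - 5*j^3 + 7*j^2 - 3*j) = j*(j + 3)*(j^3 - 5*j^2 + 7*j - 3) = j*(j - 3)*(j + 3)*(j^2 - 2*j + 1) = j*(j - 3)*(j - 1)*(j + 3)*(j - 1)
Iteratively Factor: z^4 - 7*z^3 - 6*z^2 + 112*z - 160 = (z - 4)*(z^3 - 3*z^2 - 18*z + 40) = (z - 4)*(z - 2)*(z^2 - z - 20) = (z - 5)*(z - 4)*(z - 2)*(z + 4)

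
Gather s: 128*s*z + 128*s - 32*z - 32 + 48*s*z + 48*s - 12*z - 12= s*(176*z + 176) - 44*z - 44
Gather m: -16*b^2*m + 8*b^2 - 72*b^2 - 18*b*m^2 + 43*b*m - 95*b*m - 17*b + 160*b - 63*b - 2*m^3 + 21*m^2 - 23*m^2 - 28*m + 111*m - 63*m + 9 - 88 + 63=-64*b^2 + 80*b - 2*m^3 + m^2*(-18*b - 2) + m*(-16*b^2 - 52*b + 20) - 16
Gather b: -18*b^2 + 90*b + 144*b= -18*b^2 + 234*b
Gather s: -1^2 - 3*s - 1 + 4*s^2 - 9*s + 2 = 4*s^2 - 12*s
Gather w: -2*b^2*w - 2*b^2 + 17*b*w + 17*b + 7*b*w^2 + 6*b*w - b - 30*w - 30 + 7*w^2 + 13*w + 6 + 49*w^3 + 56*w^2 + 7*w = -2*b^2 + 16*b + 49*w^3 + w^2*(7*b + 63) + w*(-2*b^2 + 23*b - 10) - 24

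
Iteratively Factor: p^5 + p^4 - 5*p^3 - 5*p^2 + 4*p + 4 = (p - 2)*(p^4 + 3*p^3 + p^2 - 3*p - 2) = (p - 2)*(p + 2)*(p^3 + p^2 - p - 1) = (p - 2)*(p - 1)*(p + 2)*(p^2 + 2*p + 1) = (p - 2)*(p - 1)*(p + 1)*(p + 2)*(p + 1)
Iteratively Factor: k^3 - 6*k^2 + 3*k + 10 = (k - 2)*(k^2 - 4*k - 5) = (k - 5)*(k - 2)*(k + 1)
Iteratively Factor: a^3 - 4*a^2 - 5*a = (a + 1)*(a^2 - 5*a) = (a - 5)*(a + 1)*(a)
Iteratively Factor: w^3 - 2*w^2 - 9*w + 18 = (w - 3)*(w^2 + w - 6) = (w - 3)*(w - 2)*(w + 3)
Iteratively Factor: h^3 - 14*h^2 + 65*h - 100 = (h - 5)*(h^2 - 9*h + 20) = (h - 5)*(h - 4)*(h - 5)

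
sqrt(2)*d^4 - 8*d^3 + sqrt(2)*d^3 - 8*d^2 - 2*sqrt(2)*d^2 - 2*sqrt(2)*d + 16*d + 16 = (d - 4*sqrt(2))*(d - sqrt(2))*(d + sqrt(2))*(sqrt(2)*d + sqrt(2))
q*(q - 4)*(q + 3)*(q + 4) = q^4 + 3*q^3 - 16*q^2 - 48*q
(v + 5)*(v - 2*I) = v^2 + 5*v - 2*I*v - 10*I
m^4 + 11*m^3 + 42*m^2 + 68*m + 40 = (m + 2)^3*(m + 5)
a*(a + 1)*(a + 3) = a^3 + 4*a^2 + 3*a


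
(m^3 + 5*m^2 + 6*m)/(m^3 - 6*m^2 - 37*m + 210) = m*(m^2 + 5*m + 6)/(m^3 - 6*m^2 - 37*m + 210)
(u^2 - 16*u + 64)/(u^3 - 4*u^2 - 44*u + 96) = (u - 8)/(u^2 + 4*u - 12)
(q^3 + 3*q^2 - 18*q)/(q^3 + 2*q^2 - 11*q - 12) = q*(q + 6)/(q^2 + 5*q + 4)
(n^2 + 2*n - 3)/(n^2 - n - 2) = (-n^2 - 2*n + 3)/(-n^2 + n + 2)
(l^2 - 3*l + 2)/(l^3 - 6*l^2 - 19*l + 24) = (l - 2)/(l^2 - 5*l - 24)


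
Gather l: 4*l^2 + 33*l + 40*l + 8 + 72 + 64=4*l^2 + 73*l + 144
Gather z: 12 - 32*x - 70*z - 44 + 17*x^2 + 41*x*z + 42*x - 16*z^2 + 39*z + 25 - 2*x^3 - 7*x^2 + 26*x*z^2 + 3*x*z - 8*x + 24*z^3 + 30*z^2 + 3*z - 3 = -2*x^3 + 10*x^2 + 2*x + 24*z^3 + z^2*(26*x + 14) + z*(44*x - 28) - 10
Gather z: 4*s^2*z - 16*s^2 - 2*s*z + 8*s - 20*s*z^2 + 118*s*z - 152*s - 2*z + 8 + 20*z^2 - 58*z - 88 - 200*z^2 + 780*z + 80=-16*s^2 - 144*s + z^2*(-20*s - 180) + z*(4*s^2 + 116*s + 720)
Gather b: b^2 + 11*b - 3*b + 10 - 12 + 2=b^2 + 8*b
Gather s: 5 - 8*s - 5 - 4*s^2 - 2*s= -4*s^2 - 10*s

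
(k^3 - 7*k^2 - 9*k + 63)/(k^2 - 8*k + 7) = (k^2 - 9)/(k - 1)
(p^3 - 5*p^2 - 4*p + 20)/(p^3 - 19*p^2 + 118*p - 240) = (p^2 - 4)/(p^2 - 14*p + 48)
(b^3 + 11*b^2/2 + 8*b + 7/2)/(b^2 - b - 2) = (2*b^2 + 9*b + 7)/(2*(b - 2))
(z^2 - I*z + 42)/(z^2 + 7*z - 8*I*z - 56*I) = (z^2 - I*z + 42)/(z^2 + z*(7 - 8*I) - 56*I)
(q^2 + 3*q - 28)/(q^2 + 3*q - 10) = (q^2 + 3*q - 28)/(q^2 + 3*q - 10)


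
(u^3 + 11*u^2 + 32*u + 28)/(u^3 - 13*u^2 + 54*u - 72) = (u^3 + 11*u^2 + 32*u + 28)/(u^3 - 13*u^2 + 54*u - 72)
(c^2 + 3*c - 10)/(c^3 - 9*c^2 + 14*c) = (c + 5)/(c*(c - 7))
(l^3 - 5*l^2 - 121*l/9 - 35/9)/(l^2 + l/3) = l - 16/3 - 35/(3*l)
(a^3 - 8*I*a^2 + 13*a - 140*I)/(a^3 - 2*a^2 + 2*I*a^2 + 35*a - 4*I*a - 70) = (a^2 - 3*I*a + 28)/(a^2 + a*(-2 + 7*I) - 14*I)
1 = 1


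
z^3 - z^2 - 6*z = z*(z - 3)*(z + 2)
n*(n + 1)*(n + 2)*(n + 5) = n^4 + 8*n^3 + 17*n^2 + 10*n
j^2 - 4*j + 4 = (j - 2)^2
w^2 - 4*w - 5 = (w - 5)*(w + 1)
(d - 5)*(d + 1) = d^2 - 4*d - 5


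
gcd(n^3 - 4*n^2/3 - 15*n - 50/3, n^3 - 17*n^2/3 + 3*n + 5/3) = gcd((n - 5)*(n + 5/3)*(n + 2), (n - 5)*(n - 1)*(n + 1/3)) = n - 5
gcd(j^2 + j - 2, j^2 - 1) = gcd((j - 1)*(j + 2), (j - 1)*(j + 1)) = j - 1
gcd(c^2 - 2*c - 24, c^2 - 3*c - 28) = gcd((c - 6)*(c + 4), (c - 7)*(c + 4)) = c + 4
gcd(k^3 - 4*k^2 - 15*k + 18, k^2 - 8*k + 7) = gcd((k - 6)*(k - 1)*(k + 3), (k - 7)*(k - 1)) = k - 1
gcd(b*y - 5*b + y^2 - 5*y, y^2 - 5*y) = y - 5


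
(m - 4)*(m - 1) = m^2 - 5*m + 4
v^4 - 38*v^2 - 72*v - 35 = (v - 7)*(v + 1)^2*(v + 5)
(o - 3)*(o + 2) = o^2 - o - 6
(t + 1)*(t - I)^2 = t^3 + t^2 - 2*I*t^2 - t - 2*I*t - 1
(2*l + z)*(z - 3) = 2*l*z - 6*l + z^2 - 3*z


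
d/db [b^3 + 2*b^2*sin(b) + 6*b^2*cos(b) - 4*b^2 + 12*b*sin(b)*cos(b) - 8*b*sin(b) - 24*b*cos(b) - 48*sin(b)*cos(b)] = -6*b^2*sin(b) + 2*b^2*cos(b) + 3*b^2 + 28*b*sin(b) + 4*b*cos(b) + 12*b*cos(2*b) - 8*b - 8*sin(b) + 6*sin(2*b) - 24*cos(b) - 48*cos(2*b)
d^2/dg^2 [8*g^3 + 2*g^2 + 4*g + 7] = 48*g + 4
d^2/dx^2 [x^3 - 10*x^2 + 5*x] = 6*x - 20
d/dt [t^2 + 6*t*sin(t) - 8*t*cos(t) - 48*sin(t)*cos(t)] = 8*t*sin(t) + 6*t*cos(t) + 2*t + 6*sin(t) - 8*cos(t) - 48*cos(2*t)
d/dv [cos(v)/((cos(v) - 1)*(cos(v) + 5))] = (cos(v)^2 + 5)*sin(v)/((cos(v) - 1)^2*(cos(v) + 5)^2)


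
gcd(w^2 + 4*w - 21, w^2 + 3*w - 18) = w - 3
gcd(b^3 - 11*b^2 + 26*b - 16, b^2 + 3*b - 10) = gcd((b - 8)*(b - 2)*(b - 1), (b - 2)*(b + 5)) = b - 2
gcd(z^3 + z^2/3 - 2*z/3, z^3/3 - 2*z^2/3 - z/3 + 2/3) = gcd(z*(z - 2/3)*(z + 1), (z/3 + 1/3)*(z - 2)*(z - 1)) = z + 1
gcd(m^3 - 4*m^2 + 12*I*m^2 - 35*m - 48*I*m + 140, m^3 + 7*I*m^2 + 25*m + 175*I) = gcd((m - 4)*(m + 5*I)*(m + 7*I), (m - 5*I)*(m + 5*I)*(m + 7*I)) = m^2 + 12*I*m - 35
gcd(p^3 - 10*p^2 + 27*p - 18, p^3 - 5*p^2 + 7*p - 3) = p^2 - 4*p + 3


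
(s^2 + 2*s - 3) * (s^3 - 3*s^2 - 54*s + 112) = s^5 - s^4 - 63*s^3 + 13*s^2 + 386*s - 336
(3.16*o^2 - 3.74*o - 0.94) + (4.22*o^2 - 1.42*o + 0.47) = 7.38*o^2 - 5.16*o - 0.47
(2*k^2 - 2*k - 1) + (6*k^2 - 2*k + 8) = 8*k^2 - 4*k + 7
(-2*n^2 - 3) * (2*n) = -4*n^3 - 6*n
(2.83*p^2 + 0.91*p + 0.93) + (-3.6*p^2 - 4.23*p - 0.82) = -0.77*p^2 - 3.32*p + 0.11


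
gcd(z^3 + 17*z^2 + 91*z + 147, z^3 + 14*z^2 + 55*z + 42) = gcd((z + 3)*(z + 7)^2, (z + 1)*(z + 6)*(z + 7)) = z + 7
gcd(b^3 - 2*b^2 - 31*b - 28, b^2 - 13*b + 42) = b - 7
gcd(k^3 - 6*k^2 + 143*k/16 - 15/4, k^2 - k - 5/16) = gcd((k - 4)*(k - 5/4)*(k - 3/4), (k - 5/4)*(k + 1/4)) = k - 5/4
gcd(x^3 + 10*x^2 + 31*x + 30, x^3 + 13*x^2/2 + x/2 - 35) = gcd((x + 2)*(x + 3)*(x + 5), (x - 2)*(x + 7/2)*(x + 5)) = x + 5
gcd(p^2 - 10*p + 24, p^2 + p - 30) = 1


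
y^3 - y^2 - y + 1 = (y - 1)^2*(y + 1)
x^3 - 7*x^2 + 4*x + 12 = (x - 6)*(x - 2)*(x + 1)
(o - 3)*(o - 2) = o^2 - 5*o + 6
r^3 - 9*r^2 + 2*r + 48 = (r - 8)*(r - 3)*(r + 2)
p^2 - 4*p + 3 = (p - 3)*(p - 1)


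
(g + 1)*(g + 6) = g^2 + 7*g + 6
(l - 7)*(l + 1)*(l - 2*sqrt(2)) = l^3 - 6*l^2 - 2*sqrt(2)*l^2 - 7*l + 12*sqrt(2)*l + 14*sqrt(2)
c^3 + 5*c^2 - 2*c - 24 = (c - 2)*(c + 3)*(c + 4)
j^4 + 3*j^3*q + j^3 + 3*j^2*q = j^2*(j + 1)*(j + 3*q)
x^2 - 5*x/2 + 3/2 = (x - 3/2)*(x - 1)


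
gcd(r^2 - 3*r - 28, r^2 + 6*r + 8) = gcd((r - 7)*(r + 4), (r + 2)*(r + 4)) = r + 4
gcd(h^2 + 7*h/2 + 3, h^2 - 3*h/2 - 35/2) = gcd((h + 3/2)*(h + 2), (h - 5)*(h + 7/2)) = 1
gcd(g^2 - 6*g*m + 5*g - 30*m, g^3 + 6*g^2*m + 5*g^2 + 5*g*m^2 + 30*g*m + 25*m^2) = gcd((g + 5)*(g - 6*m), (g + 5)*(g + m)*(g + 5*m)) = g + 5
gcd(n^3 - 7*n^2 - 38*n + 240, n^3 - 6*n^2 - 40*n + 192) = n^2 - 2*n - 48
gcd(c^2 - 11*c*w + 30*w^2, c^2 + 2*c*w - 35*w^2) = -c + 5*w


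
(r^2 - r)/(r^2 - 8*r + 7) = r/(r - 7)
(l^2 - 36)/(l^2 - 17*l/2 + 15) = 2*(l + 6)/(2*l - 5)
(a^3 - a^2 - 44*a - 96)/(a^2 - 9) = (a^2 - 4*a - 32)/(a - 3)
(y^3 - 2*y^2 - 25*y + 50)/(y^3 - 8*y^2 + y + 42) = (y^3 - 2*y^2 - 25*y + 50)/(y^3 - 8*y^2 + y + 42)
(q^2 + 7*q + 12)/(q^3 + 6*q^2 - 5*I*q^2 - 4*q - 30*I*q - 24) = (q^2 + 7*q + 12)/(q^3 + q^2*(6 - 5*I) + q*(-4 - 30*I) - 24)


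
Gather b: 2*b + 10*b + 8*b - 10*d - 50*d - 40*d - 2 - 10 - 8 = 20*b - 100*d - 20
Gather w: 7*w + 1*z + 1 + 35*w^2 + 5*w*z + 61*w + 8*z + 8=35*w^2 + w*(5*z + 68) + 9*z + 9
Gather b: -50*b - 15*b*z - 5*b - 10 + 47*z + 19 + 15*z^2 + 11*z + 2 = b*(-15*z - 55) + 15*z^2 + 58*z + 11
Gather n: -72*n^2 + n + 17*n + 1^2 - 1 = -72*n^2 + 18*n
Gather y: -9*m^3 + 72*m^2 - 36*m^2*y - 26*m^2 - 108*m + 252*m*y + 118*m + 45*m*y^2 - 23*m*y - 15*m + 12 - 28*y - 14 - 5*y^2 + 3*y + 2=-9*m^3 + 46*m^2 - 5*m + y^2*(45*m - 5) + y*(-36*m^2 + 229*m - 25)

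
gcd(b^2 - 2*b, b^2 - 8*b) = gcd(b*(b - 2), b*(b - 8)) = b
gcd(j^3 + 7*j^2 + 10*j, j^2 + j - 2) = j + 2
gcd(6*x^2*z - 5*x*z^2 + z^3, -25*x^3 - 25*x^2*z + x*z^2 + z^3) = 1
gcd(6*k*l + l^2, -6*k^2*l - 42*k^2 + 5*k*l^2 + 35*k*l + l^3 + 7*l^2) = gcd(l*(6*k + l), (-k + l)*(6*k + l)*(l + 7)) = 6*k + l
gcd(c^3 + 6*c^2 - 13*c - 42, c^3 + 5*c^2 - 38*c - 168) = c + 7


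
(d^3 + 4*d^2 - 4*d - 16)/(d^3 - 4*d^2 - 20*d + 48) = (d + 2)/(d - 6)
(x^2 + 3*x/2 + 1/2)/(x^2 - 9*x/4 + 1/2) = 2*(2*x^2 + 3*x + 1)/(4*x^2 - 9*x + 2)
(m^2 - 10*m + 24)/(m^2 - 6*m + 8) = (m - 6)/(m - 2)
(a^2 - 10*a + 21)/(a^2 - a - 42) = (a - 3)/(a + 6)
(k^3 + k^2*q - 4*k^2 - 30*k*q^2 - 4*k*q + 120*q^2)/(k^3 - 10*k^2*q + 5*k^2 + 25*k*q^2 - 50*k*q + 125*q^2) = (-k^2 - 6*k*q + 4*k + 24*q)/(-k^2 + 5*k*q - 5*k + 25*q)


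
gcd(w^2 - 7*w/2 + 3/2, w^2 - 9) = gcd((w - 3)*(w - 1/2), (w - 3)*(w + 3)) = w - 3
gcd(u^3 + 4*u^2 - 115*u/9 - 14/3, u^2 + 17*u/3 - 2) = u + 6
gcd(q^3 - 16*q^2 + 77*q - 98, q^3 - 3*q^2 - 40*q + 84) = q^2 - 9*q + 14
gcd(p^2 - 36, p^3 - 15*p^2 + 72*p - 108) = p - 6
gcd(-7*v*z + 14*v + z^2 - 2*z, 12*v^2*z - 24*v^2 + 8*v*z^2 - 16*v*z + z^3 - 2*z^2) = z - 2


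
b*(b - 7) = b^2 - 7*b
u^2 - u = u*(u - 1)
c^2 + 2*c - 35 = (c - 5)*(c + 7)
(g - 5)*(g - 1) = g^2 - 6*g + 5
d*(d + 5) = d^2 + 5*d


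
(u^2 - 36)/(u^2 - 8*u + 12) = (u + 6)/(u - 2)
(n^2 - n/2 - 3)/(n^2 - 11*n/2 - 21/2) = (n - 2)/(n - 7)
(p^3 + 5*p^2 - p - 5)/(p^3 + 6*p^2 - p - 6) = (p + 5)/(p + 6)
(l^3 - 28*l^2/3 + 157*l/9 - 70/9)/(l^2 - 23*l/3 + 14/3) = l - 5/3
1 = 1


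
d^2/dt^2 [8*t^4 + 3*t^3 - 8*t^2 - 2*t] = 96*t^2 + 18*t - 16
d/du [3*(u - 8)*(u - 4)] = 6*u - 36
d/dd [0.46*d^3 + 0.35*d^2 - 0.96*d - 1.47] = 1.38*d^2 + 0.7*d - 0.96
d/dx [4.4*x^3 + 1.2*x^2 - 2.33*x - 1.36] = 13.2*x^2 + 2.4*x - 2.33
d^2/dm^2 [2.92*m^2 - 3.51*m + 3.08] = 5.84000000000000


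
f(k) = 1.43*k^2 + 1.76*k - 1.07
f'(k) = 2.86*k + 1.76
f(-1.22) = -1.09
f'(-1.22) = -1.73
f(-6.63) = 50.12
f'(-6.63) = -17.20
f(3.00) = 17.08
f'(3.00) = 10.34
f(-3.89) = 13.72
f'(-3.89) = -9.37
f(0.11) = -0.86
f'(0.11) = 2.07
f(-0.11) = -1.25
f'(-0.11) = 1.45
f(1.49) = 4.73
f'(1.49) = 6.02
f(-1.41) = -0.71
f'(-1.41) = -2.27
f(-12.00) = 183.73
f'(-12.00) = -32.56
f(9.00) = 130.60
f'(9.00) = 27.50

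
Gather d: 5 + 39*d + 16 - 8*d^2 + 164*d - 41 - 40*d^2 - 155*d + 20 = -48*d^2 + 48*d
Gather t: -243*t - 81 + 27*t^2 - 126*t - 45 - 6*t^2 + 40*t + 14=21*t^2 - 329*t - 112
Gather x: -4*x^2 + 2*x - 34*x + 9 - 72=-4*x^2 - 32*x - 63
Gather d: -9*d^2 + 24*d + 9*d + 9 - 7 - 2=-9*d^2 + 33*d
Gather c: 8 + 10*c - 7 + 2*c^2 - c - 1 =2*c^2 + 9*c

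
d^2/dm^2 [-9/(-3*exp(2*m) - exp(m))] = 9*(36*exp(2*m) + 9*exp(m) + 1)*exp(-m)/(27*exp(3*m) + 27*exp(2*m) + 9*exp(m) + 1)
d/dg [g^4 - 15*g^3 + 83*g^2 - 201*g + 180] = 4*g^3 - 45*g^2 + 166*g - 201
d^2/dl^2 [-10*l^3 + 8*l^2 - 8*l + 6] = 16 - 60*l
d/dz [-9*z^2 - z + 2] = -18*z - 1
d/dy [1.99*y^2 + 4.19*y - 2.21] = 3.98*y + 4.19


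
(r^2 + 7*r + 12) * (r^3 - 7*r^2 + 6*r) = r^5 - 31*r^3 - 42*r^2 + 72*r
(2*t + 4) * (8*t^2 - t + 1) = 16*t^3 + 30*t^2 - 2*t + 4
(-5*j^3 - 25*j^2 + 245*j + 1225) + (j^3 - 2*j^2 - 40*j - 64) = -4*j^3 - 27*j^2 + 205*j + 1161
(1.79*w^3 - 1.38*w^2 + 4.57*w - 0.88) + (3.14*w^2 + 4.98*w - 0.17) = 1.79*w^3 + 1.76*w^2 + 9.55*w - 1.05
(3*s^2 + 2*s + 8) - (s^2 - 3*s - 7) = 2*s^2 + 5*s + 15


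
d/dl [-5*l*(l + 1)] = -10*l - 5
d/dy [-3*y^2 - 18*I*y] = -6*y - 18*I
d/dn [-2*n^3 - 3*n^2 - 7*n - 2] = -6*n^2 - 6*n - 7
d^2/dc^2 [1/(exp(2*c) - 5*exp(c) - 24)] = ((5 - 4*exp(c))*(-exp(2*c) + 5*exp(c) + 24) - 2*(2*exp(c) - 5)^2*exp(c))*exp(c)/(-exp(2*c) + 5*exp(c) + 24)^3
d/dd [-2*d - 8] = -2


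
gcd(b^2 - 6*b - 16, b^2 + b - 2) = b + 2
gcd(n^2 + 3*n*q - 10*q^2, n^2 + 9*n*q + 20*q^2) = n + 5*q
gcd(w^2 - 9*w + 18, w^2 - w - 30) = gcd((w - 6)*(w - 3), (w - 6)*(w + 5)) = w - 6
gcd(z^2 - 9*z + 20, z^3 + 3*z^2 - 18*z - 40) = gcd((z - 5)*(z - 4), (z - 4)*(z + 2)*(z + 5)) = z - 4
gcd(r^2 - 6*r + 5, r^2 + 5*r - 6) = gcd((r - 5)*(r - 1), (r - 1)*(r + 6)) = r - 1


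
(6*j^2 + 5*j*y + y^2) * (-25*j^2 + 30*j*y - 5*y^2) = -150*j^4 + 55*j^3*y + 95*j^2*y^2 + 5*j*y^3 - 5*y^4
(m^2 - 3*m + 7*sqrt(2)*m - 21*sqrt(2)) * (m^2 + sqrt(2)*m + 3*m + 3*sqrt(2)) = m^4 + 8*sqrt(2)*m^3 + 5*m^2 - 72*sqrt(2)*m - 126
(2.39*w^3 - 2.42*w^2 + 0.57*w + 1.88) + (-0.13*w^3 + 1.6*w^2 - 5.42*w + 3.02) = 2.26*w^3 - 0.82*w^2 - 4.85*w + 4.9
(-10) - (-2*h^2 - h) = 2*h^2 + h - 10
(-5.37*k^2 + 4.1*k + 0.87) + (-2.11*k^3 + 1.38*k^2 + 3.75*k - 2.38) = -2.11*k^3 - 3.99*k^2 + 7.85*k - 1.51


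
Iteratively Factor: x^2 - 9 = (x - 3)*(x + 3)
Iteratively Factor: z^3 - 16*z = (z + 4)*(z^2 - 4*z) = z*(z + 4)*(z - 4)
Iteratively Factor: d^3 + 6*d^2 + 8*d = (d)*(d^2 + 6*d + 8) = d*(d + 4)*(d + 2)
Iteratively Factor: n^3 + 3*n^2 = (n)*(n^2 + 3*n) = n^2*(n + 3)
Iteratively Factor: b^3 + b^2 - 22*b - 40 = (b - 5)*(b^2 + 6*b + 8) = (b - 5)*(b + 4)*(b + 2)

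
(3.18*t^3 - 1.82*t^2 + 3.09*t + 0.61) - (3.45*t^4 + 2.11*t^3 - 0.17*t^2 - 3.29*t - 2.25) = -3.45*t^4 + 1.07*t^3 - 1.65*t^2 + 6.38*t + 2.86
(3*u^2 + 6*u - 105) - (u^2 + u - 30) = 2*u^2 + 5*u - 75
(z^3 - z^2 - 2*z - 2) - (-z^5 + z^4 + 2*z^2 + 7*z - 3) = z^5 - z^4 + z^3 - 3*z^2 - 9*z + 1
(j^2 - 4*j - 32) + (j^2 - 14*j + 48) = 2*j^2 - 18*j + 16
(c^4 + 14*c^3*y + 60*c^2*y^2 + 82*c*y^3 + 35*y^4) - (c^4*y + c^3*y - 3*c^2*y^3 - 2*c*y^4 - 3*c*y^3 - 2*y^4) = -c^4*y + c^4 + 13*c^3*y + 3*c^2*y^3 + 60*c^2*y^2 + 2*c*y^4 + 85*c*y^3 + 37*y^4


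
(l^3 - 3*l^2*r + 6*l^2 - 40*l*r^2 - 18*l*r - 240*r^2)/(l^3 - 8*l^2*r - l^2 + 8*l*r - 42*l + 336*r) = (l + 5*r)/(l - 7)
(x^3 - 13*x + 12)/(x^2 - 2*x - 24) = (x^2 - 4*x + 3)/(x - 6)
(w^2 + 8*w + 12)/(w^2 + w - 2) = (w + 6)/(w - 1)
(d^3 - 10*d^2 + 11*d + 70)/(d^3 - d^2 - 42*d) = (d^2 - 3*d - 10)/(d*(d + 6))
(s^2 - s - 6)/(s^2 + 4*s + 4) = (s - 3)/(s + 2)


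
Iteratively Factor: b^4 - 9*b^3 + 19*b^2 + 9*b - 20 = (b - 5)*(b^3 - 4*b^2 - b + 4) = (b - 5)*(b - 1)*(b^2 - 3*b - 4) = (b - 5)*(b - 1)*(b + 1)*(b - 4)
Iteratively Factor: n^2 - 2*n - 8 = (n - 4)*(n + 2)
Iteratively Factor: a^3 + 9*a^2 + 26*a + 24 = (a + 3)*(a^2 + 6*a + 8) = (a + 3)*(a + 4)*(a + 2)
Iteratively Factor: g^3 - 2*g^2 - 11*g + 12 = (g + 3)*(g^2 - 5*g + 4) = (g - 1)*(g + 3)*(g - 4)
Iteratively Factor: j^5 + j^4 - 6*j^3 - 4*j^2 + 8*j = (j + 2)*(j^4 - j^3 - 4*j^2 + 4*j) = (j - 1)*(j + 2)*(j^3 - 4*j) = (j - 1)*(j + 2)^2*(j^2 - 2*j) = (j - 2)*(j - 1)*(j + 2)^2*(j)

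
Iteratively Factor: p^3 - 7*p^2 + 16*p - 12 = (p - 3)*(p^2 - 4*p + 4) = (p - 3)*(p - 2)*(p - 2)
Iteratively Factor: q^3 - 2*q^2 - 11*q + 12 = (q + 3)*(q^2 - 5*q + 4) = (q - 1)*(q + 3)*(q - 4)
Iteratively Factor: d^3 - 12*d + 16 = (d - 2)*(d^2 + 2*d - 8) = (d - 2)^2*(d + 4)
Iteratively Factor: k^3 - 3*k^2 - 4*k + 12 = (k + 2)*(k^2 - 5*k + 6) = (k - 3)*(k + 2)*(k - 2)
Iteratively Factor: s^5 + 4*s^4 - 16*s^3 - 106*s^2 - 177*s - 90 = (s + 3)*(s^4 + s^3 - 19*s^2 - 49*s - 30) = (s + 3)^2*(s^3 - 2*s^2 - 13*s - 10) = (s + 1)*(s + 3)^2*(s^2 - 3*s - 10) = (s - 5)*(s + 1)*(s + 3)^2*(s + 2)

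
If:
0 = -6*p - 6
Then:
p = -1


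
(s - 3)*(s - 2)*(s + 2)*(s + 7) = s^4 + 4*s^3 - 25*s^2 - 16*s + 84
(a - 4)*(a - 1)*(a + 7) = a^3 + 2*a^2 - 31*a + 28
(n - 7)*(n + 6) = n^2 - n - 42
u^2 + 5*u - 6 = (u - 1)*(u + 6)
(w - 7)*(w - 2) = w^2 - 9*w + 14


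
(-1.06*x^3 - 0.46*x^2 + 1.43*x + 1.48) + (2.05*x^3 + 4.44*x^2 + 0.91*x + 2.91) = 0.99*x^3 + 3.98*x^2 + 2.34*x + 4.39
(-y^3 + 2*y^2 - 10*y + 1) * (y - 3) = -y^4 + 5*y^3 - 16*y^2 + 31*y - 3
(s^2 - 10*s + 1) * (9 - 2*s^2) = -2*s^4 + 20*s^3 + 7*s^2 - 90*s + 9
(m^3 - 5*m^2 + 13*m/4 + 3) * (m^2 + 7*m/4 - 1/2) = m^5 - 13*m^4/4 - 6*m^3 + 179*m^2/16 + 29*m/8 - 3/2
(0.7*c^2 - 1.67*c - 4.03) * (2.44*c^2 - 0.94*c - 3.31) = 1.708*c^4 - 4.7328*c^3 - 10.5804*c^2 + 9.3159*c + 13.3393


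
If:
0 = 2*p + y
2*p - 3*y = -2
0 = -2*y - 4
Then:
No Solution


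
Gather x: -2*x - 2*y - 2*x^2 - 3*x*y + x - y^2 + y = -2*x^2 + x*(-3*y - 1) - y^2 - y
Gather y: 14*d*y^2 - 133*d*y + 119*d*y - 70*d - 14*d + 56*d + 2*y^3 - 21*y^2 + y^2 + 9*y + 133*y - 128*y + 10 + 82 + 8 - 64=-28*d + 2*y^3 + y^2*(14*d - 20) + y*(14 - 14*d) + 36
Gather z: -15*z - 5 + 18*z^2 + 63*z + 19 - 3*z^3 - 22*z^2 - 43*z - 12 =-3*z^3 - 4*z^2 + 5*z + 2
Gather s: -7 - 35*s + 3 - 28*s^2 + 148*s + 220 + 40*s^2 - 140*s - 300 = 12*s^2 - 27*s - 84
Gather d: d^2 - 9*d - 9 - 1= d^2 - 9*d - 10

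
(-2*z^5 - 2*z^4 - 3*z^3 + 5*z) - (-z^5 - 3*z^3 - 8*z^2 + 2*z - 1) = -z^5 - 2*z^4 + 8*z^2 + 3*z + 1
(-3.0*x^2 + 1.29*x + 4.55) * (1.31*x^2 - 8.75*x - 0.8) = -3.93*x^4 + 27.9399*x^3 - 2.927*x^2 - 40.8445*x - 3.64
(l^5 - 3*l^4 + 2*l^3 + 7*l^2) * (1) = l^5 - 3*l^4 + 2*l^3 + 7*l^2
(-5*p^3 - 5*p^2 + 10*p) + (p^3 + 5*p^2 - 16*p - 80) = -4*p^3 - 6*p - 80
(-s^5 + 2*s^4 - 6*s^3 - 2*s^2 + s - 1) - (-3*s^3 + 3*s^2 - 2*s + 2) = -s^5 + 2*s^4 - 3*s^3 - 5*s^2 + 3*s - 3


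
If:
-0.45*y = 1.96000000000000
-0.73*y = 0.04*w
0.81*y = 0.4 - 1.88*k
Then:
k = 2.09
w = 79.49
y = -4.36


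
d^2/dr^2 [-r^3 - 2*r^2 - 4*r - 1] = -6*r - 4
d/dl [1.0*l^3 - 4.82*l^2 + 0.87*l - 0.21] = 3.0*l^2 - 9.64*l + 0.87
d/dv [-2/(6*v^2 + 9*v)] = 2*(4*v + 3)/(3*v^2*(2*v + 3)^2)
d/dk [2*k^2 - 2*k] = 4*k - 2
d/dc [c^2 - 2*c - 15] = 2*c - 2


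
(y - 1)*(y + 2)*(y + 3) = y^3 + 4*y^2 + y - 6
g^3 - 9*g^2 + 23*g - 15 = (g - 5)*(g - 3)*(g - 1)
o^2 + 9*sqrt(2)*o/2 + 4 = (o + sqrt(2)/2)*(o + 4*sqrt(2))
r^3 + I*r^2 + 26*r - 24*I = (r - 4*I)*(r - I)*(r + 6*I)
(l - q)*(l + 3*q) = l^2 + 2*l*q - 3*q^2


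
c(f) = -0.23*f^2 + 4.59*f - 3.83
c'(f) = 4.59 - 0.46*f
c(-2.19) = -14.99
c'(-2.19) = 5.60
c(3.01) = 7.90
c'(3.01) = 3.21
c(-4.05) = -26.19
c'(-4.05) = 6.45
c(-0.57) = -6.52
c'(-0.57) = 4.85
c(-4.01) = -25.93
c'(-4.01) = 6.43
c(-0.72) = -7.25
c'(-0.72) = 4.92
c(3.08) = 8.13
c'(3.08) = 3.17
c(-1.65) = -12.03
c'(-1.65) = 5.35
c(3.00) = 7.87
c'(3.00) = 3.21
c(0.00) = -3.83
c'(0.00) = 4.59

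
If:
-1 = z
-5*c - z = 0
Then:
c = 1/5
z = -1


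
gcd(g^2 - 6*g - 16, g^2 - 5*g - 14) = g + 2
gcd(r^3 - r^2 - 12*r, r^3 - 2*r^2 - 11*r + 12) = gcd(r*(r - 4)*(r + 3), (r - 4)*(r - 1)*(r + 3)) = r^2 - r - 12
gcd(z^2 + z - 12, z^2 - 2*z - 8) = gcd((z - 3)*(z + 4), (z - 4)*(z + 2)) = 1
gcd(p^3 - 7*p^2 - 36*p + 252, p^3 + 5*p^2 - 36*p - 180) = p^2 - 36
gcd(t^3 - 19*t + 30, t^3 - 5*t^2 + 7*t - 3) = t - 3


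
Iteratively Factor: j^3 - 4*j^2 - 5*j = (j - 5)*(j^2 + j) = (j - 5)*(j + 1)*(j)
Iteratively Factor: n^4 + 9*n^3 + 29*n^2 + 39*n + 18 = (n + 2)*(n^3 + 7*n^2 + 15*n + 9) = (n + 2)*(n + 3)*(n^2 + 4*n + 3) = (n + 1)*(n + 2)*(n + 3)*(n + 3)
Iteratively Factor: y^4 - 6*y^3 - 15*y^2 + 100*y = (y - 5)*(y^3 - y^2 - 20*y) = (y - 5)^2*(y^2 + 4*y) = y*(y - 5)^2*(y + 4)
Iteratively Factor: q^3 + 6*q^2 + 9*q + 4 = (q + 4)*(q^2 + 2*q + 1) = (q + 1)*(q + 4)*(q + 1)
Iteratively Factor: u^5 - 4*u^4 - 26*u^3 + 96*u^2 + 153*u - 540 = (u + 4)*(u^4 - 8*u^3 + 6*u^2 + 72*u - 135) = (u - 3)*(u + 4)*(u^3 - 5*u^2 - 9*u + 45) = (u - 3)^2*(u + 4)*(u^2 - 2*u - 15) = (u - 5)*(u - 3)^2*(u + 4)*(u + 3)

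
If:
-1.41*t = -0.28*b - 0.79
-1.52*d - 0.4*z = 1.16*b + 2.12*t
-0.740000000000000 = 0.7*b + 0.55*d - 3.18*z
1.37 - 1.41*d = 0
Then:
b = -1.69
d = 0.97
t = 0.22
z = 0.03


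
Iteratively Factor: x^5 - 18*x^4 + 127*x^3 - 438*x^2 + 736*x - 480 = (x - 5)*(x^4 - 13*x^3 + 62*x^2 - 128*x + 96) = (x - 5)*(x - 2)*(x^3 - 11*x^2 + 40*x - 48) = (x - 5)*(x - 3)*(x - 2)*(x^2 - 8*x + 16) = (x - 5)*(x - 4)*(x - 3)*(x - 2)*(x - 4)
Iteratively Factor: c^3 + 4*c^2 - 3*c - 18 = (c + 3)*(c^2 + c - 6) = (c + 3)^2*(c - 2)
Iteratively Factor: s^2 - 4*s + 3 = (s - 3)*(s - 1)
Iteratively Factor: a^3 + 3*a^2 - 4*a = (a - 1)*(a^2 + 4*a) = a*(a - 1)*(a + 4)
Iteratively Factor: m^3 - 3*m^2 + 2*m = (m - 1)*(m^2 - 2*m) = (m - 2)*(m - 1)*(m)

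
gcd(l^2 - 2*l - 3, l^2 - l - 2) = l + 1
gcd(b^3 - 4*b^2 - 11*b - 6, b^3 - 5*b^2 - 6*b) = b^2 - 5*b - 6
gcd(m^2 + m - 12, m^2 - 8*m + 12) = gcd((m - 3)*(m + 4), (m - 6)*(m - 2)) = 1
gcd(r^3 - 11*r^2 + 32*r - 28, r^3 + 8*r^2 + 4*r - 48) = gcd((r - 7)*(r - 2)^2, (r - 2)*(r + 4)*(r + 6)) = r - 2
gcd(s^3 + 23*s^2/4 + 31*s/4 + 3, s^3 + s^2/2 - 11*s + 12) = s + 4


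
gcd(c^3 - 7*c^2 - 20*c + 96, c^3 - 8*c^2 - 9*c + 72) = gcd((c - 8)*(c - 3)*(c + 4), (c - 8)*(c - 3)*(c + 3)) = c^2 - 11*c + 24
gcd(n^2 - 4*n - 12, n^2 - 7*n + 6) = n - 6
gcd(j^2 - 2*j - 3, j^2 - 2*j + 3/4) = 1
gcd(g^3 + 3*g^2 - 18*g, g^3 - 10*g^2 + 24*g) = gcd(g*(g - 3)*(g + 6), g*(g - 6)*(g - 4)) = g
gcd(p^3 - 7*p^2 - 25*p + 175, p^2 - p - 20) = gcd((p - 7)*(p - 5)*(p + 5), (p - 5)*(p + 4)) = p - 5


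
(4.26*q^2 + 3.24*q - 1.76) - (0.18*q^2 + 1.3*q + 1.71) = 4.08*q^2 + 1.94*q - 3.47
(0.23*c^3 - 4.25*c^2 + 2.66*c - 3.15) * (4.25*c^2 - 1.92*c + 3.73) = 0.9775*c^5 - 18.5041*c^4 + 20.3229*c^3 - 34.3472*c^2 + 15.9698*c - 11.7495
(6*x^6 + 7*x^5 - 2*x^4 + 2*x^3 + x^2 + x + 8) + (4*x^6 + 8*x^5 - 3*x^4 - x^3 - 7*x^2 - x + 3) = 10*x^6 + 15*x^5 - 5*x^4 + x^3 - 6*x^2 + 11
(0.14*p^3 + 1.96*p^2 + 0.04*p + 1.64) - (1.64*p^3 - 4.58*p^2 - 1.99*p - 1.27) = -1.5*p^3 + 6.54*p^2 + 2.03*p + 2.91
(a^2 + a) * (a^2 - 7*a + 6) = a^4 - 6*a^3 - a^2 + 6*a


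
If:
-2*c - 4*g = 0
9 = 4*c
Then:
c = 9/4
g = -9/8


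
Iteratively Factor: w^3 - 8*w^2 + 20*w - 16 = (w - 2)*(w^2 - 6*w + 8) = (w - 2)^2*(w - 4)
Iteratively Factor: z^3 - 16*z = (z)*(z^2 - 16) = z*(z - 4)*(z + 4)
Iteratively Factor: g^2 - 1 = (g - 1)*(g + 1)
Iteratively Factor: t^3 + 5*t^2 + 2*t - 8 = (t + 4)*(t^2 + t - 2) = (t + 2)*(t + 4)*(t - 1)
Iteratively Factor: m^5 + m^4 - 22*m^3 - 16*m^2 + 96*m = (m - 4)*(m^4 + 5*m^3 - 2*m^2 - 24*m) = (m - 4)*(m - 2)*(m^3 + 7*m^2 + 12*m) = m*(m - 4)*(m - 2)*(m^2 + 7*m + 12) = m*(m - 4)*(m - 2)*(m + 4)*(m + 3)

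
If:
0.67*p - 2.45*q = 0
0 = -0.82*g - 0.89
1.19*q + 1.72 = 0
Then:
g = -1.09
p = -5.29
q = -1.45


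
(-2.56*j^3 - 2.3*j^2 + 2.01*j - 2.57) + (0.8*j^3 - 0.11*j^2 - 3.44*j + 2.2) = -1.76*j^3 - 2.41*j^2 - 1.43*j - 0.37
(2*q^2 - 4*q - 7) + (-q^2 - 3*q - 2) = q^2 - 7*q - 9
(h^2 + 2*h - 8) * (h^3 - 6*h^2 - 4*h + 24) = h^5 - 4*h^4 - 24*h^3 + 64*h^2 + 80*h - 192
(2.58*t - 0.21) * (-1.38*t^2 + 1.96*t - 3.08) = -3.5604*t^3 + 5.3466*t^2 - 8.358*t + 0.6468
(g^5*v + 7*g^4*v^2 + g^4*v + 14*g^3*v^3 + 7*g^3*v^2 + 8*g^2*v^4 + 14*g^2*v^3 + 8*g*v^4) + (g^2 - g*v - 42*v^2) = g^5*v + 7*g^4*v^2 + g^4*v + 14*g^3*v^3 + 7*g^3*v^2 + 8*g^2*v^4 + 14*g^2*v^3 + g^2 + 8*g*v^4 - g*v - 42*v^2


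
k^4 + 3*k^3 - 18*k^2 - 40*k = k*(k - 4)*(k + 2)*(k + 5)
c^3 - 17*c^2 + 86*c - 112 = (c - 8)*(c - 7)*(c - 2)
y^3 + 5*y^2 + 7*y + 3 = (y + 1)^2*(y + 3)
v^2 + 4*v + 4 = (v + 2)^2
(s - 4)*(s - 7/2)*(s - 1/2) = s^3 - 8*s^2 + 71*s/4 - 7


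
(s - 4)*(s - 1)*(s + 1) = s^3 - 4*s^2 - s + 4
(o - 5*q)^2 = o^2 - 10*o*q + 25*q^2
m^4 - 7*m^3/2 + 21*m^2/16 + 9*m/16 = m*(m - 3)*(m - 3/4)*(m + 1/4)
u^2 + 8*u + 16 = (u + 4)^2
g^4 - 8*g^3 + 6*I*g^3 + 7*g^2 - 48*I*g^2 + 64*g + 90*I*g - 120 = (g - 5)*(g - 3)*(g + 2*I)*(g + 4*I)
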